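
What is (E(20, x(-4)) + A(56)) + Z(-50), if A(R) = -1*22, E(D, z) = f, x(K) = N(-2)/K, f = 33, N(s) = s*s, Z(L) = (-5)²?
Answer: 36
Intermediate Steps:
Z(L) = 25
N(s) = s²
x(K) = 4/K (x(K) = (-2)²/K = 4/K)
E(D, z) = 33
A(R) = -22
(E(20, x(-4)) + A(56)) + Z(-50) = (33 - 22) + 25 = 11 + 25 = 36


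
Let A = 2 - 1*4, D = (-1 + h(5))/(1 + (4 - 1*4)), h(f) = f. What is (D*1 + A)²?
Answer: 4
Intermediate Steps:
D = 4 (D = (-1 + 5)/(1 + (4 - 1*4)) = 4/(1 + (4 - 4)) = 4/(1 + 0) = 4/1 = 4*1 = 4)
A = -2 (A = 2 - 4 = -2)
(D*1 + A)² = (4*1 - 2)² = (4 - 2)² = 2² = 4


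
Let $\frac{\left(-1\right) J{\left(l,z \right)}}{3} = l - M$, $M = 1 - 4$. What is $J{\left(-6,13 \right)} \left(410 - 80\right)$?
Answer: $2970$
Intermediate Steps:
$M = -3$
$J{\left(l,z \right)} = -9 - 3 l$ ($J{\left(l,z \right)} = - 3 \left(l - -3\right) = - 3 \left(l + 3\right) = - 3 \left(3 + l\right) = -9 - 3 l$)
$J{\left(-6,13 \right)} \left(410 - 80\right) = \left(-9 - -18\right) \left(410 - 80\right) = \left(-9 + 18\right) 330 = 9 \cdot 330 = 2970$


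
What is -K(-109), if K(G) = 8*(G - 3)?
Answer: 896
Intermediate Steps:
K(G) = -24 + 8*G (K(G) = 8*(-3 + G) = -24 + 8*G)
-K(-109) = -(-24 + 8*(-109)) = -(-24 - 872) = -1*(-896) = 896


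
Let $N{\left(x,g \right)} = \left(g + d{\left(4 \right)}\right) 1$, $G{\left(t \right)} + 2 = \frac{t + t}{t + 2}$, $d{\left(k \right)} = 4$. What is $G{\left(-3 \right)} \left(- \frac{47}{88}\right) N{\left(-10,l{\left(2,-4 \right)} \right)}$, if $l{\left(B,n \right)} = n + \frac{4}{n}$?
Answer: $\frac{47}{22} \approx 2.1364$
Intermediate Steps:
$G{\left(t \right)} = -2 + \frac{2 t}{2 + t}$ ($G{\left(t \right)} = -2 + \frac{t + t}{t + 2} = -2 + \frac{2 t}{2 + t}$)
$N{\left(x,g \right)} = 4 + g$ ($N{\left(x,g \right)} = \left(g + 4\right) 1 = \left(4 + g\right) 1 = 4 + g$)
$G{\left(-3 \right)} \left(- \frac{47}{88}\right) N{\left(-10,l{\left(2,-4 \right)} \right)} = - \frac{4}{2 - 3} \left(- \frac{47}{88}\right) \left(4 - \left(4 - \frac{4}{-4}\right)\right) = - \frac{4}{-1} \left(\left(-47\right) \frac{1}{88}\right) \left(4 + \left(-4 + 4 \left(- \frac{1}{4}\right)\right)\right) = \left(-4\right) \left(-1\right) \left(- \frac{47}{88}\right) \left(4 - 5\right) = 4 \left(- \frac{47}{88}\right) \left(4 - 5\right) = \left(- \frac{47}{22}\right) \left(-1\right) = \frac{47}{22}$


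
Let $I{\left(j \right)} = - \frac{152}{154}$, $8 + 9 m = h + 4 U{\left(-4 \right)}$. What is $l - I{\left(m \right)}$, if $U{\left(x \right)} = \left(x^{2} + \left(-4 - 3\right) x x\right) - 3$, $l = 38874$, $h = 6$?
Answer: $\frac{2993374}{77} \approx 38875.0$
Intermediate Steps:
$U{\left(x \right)} = -3 - 6 x^{2}$ ($U{\left(x \right)} = \left(x^{2} + - 7 x x\right) - 3 = \left(x^{2} - 7 x^{2}\right) - 3 = - 6 x^{2} - 3 = -3 - 6 x^{2}$)
$m = - \frac{398}{9}$ ($m = - \frac{8}{9} + \frac{6 + 4 \left(-3 - 6 \left(-4\right)^{2}\right)}{9} = - \frac{8}{9} + \frac{6 + 4 \left(-3 - 96\right)}{9} = - \frac{8}{9} + \frac{6 + 4 \left(-99\right)}{9} = - \frac{8}{9} + \frac{6 - 396}{9} = - \frac{8}{9} + \frac{1}{9} \left(-390\right) = - \frac{8}{9} - \frac{130}{3} = - \frac{398}{9} \approx -44.222$)
$I{\left(j \right)} = - \frac{76}{77}$ ($I{\left(j \right)} = \left(-152\right) \frac{1}{154} = - \frac{76}{77}$)
$l - I{\left(m \right)} = 38874 - - \frac{76}{77} = 38874 + \frac{76}{77} = \frac{2993374}{77}$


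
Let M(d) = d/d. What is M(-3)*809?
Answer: 809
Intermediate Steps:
M(d) = 1
M(-3)*809 = 1*809 = 809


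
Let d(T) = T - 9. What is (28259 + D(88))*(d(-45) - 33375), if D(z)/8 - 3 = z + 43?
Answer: -980505999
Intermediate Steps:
D(z) = 368 + 8*z (D(z) = 24 + 8*(z + 43) = 24 + 8*(43 + z) = 24 + (344 + 8*z) = 368 + 8*z)
d(T) = -9 + T
(28259 + D(88))*(d(-45) - 33375) = (28259 + (368 + 8*88))*((-9 - 45) - 33375) = (28259 + (368 + 704))*(-54 - 33375) = (28259 + 1072)*(-33429) = 29331*(-33429) = -980505999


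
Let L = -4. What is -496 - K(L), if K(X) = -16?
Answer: -480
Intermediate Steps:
-496 - K(L) = -496 - 1*(-16) = -496 + 16 = -480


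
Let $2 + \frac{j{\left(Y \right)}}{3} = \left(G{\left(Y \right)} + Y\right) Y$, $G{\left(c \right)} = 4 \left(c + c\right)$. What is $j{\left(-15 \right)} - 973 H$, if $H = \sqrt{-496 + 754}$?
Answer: $6069 - 973 \sqrt{258} \approx -9559.7$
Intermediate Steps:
$H = \sqrt{258} \approx 16.062$
$G{\left(c \right)} = 8 c$ ($G{\left(c \right)} = 4 \cdot 2 c = 8 c$)
$j{\left(Y \right)} = -6 + 27 Y^{2}$ ($j{\left(Y \right)} = -6 + 3 \left(8 Y + Y\right) Y = -6 + 3 \cdot 9 Y Y = -6 + 3 \cdot 9 Y^{2} = -6 + 27 Y^{2}$)
$j{\left(-15 \right)} - 973 H = \left(-6 + 27 \left(-15\right)^{2}\right) - 973 \sqrt{258} = \left(-6 + 27 \cdot 225\right) - 973 \sqrt{258} = \left(-6 + 6075\right) - 973 \sqrt{258} = 6069 - 973 \sqrt{258}$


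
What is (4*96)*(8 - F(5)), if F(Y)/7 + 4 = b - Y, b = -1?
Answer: 29952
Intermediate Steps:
F(Y) = -35 - 7*Y (F(Y) = -28 + 7*(-1 - Y) = -28 + (-7 - 7*Y) = -35 - 7*Y)
(4*96)*(8 - F(5)) = (4*96)*(8 - (-35 - 7*5)) = 384*(8 - (-35 - 35)) = 384*(8 - 1*(-70)) = 384*(8 + 70) = 384*78 = 29952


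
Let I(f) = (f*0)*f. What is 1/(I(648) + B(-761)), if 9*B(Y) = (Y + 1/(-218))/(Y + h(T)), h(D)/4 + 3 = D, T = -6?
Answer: 1563714/165899 ≈ 9.4257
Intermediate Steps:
h(D) = -12 + 4*D
B(Y) = (-1/218 + Y)/(9*(-36 + Y)) (B(Y) = ((Y + 1/(-218))/(Y + (-12 + 4*(-6))))/9 = ((Y - 1/218)/(Y + (-12 - 24)))/9 = ((-1/218 + Y)/(Y - 36))/9 = ((-1/218 + Y)/(-36 + Y))/9 = (-1/218 + Y)/(9*(-36 + Y)))
I(f) = 0 (I(f) = 0*f = 0)
1/(I(648) + B(-761)) = 1/(0 + (-1 + 218*(-761))/(1962*(-36 - 761))) = 1/(0 + (1/1962)*(-1 - 165898)/(-797)) = 1/(0 + (1/1962)*(-1/797)*(-165899)) = 1/(0 + 165899/1563714) = 1/(165899/1563714) = 1563714/165899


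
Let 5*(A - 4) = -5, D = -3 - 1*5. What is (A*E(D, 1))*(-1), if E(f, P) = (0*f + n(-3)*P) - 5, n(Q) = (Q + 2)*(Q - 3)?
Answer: -3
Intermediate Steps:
n(Q) = (-3 + Q)*(2 + Q) (n(Q) = (2 + Q)*(-3 + Q) = (-3 + Q)*(2 + Q))
D = -8 (D = -3 - 5 = -8)
E(f, P) = -5 + 6*P (E(f, P) = (0*f + (-6 + (-3)**2 - 1*(-3))*P) - 5 = (0 + (-6 + 9 + 3)*P) - 5 = (0 + 6*P) - 5 = 6*P - 5 = -5 + 6*P)
A = 3 (A = 4 + (1/5)*(-5) = 4 - 1 = 3)
(A*E(D, 1))*(-1) = (3*(-5 + 6*1))*(-1) = (3*(-5 + 6))*(-1) = (3*1)*(-1) = 3*(-1) = -3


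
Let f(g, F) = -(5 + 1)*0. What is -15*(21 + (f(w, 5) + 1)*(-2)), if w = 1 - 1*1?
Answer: -285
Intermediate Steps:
w = 0 (w = 1 - 1 = 0)
f(g, F) = 0 (f(g, F) = -6*0 = -1*0 = 0)
-15*(21 + (f(w, 5) + 1)*(-2)) = -15*(21 + (0 + 1)*(-2)) = -15*(21 + 1*(-2)) = -15*(21 - 2) = -15*19 = -285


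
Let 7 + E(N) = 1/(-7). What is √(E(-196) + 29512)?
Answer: √1445738/7 ≈ 171.77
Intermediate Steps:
E(N) = -50/7 (E(N) = -7 + 1/(-7) = -7 - ⅐ = -50/7)
√(E(-196) + 29512) = √(-50/7 + 29512) = √(206534/7) = √1445738/7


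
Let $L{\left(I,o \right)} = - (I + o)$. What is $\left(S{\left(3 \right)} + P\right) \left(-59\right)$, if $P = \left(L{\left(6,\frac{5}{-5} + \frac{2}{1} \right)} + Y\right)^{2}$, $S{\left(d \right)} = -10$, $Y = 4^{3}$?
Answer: $-191101$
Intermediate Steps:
$Y = 64$
$L{\left(I,o \right)} = - I - o$
$P = 3249$ ($P = \left(\left(\left(-1\right) 6 - \left(\frac{5}{-5} + \frac{2}{1}\right)\right) + 64\right)^{2} = \left(\left(-6 - \left(5 \left(- \frac{1}{5}\right) + 2 \cdot 1\right)\right) + 64\right)^{2} = \left(\left(-6 - \left(-1 + 2\right)\right) + 64\right)^{2} = \left(\left(-6 - 1\right) + 64\right)^{2} = \left(-7 + 64\right)^{2} = 57^{2} = 3249$)
$\left(S{\left(3 \right)} + P\right) \left(-59\right) = \left(-10 + 3249\right) \left(-59\right) = 3239 \left(-59\right) = -191101$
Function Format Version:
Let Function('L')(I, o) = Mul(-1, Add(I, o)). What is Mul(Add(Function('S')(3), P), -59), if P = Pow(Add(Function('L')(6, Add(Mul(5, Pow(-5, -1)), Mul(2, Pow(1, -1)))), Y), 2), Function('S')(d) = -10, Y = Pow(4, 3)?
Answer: -191101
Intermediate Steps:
Y = 64
Function('L')(I, o) = Add(Mul(-1, I), Mul(-1, o))
P = 3249 (P = Pow(Add(Add(Mul(-1, 6), Mul(-1, Add(Mul(5, Pow(-5, -1)), Mul(2, Pow(1, -1))))), 64), 2) = Pow(Add(Add(-6, Mul(-1, Add(Mul(5, Rational(-1, 5)), Mul(2, 1)))), 64), 2) = Pow(Add(Add(-6, Mul(-1, Add(-1, 2))), 64), 2) = Pow(Add(Add(-6, Mul(-1, 1)), 64), 2) = Pow(Add(Add(-6, -1), 64), 2) = Pow(Add(-7, 64), 2) = Pow(57, 2) = 3249)
Mul(Add(Function('S')(3), P), -59) = Mul(Add(-10, 3249), -59) = Mul(3239, -59) = -191101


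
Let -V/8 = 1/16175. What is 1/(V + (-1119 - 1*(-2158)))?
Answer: 16175/16805817 ≈ 0.00096246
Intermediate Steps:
V = -8/16175 ≈ -0.00049459
1/(V + (-1119 - 1*(-2158))) = 1/(-8/16175 + (-1119 - 1*(-2158))) = 1/(-8/16175 + (-1119 + 2158)) = 1/(-8/16175 + 1039) = 1/(16805817/16175) = 16175/16805817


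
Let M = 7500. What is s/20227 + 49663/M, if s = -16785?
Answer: 878646001/151702500 ≈ 5.7919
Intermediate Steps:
s/20227 + 49663/M = -16785/20227 + 49663/7500 = 878646001/151702500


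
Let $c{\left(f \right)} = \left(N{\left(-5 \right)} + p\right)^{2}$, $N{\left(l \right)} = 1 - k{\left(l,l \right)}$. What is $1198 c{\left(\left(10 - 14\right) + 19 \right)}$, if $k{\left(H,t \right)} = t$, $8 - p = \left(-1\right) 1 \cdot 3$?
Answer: $346222$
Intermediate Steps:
$p = 11$ ($p = 8 - \left(-1\right) 1 \cdot 3 = 8 - \left(-1\right) 3 = 8 - -3 = 8 + 3 = 11$)
$N{\left(l \right)} = 1 - l$
$c{\left(f \right)} = 289$ ($c{\left(f \right)} = \left(\left(1 - -5\right) + 11\right)^{2} = \left(\left(1 + 5\right) + 11\right)^{2} = \left(6 + 11\right)^{2} = 17^{2} = 289$)
$1198 c{\left(\left(10 - 14\right) + 19 \right)} = 1198 \cdot 289 = 346222$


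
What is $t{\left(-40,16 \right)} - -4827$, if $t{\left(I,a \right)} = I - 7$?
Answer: $4780$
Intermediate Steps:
$t{\left(I,a \right)} = -7 + I$
$t{\left(-40,16 \right)} - -4827 = \left(-7 - 40\right) - -4827 = -47 + 4827 = 4780$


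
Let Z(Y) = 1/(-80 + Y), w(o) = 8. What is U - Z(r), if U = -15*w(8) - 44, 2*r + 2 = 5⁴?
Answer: -75934/463 ≈ -164.00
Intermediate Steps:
r = 623/2 (r = -1 + (½)*5⁴ = -1 + (½)*625 = -1 + 625/2 = 623/2 ≈ 311.50)
U = -164 (U = -15*8 - 44 = -120 - 44 = -164)
U - Z(r) = -164 - 1/(-80 + 623/2) = -164 - 1/463/2 = -164 - 1*2/463 = -164 - 2/463 = -75934/463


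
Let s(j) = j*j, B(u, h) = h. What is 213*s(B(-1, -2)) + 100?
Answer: 952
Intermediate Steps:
s(j) = j²
213*s(B(-1, -2)) + 100 = 213*(-2)² + 100 = 213*4 + 100 = 852 + 100 = 952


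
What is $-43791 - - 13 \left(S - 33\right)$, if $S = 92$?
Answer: $-43024$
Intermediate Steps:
$-43791 - - 13 \left(S - 33\right) = -43791 - - 13 \left(92 - 33\right) = -43791 - \left(-13\right) 59 = -43791 - -767 = -43791 + 767 = -43024$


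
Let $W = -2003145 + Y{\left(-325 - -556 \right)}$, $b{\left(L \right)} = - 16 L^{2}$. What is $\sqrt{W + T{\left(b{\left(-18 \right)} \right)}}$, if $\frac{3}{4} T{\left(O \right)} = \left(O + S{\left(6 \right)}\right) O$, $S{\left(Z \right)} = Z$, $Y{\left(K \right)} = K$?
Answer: $3 \sqrt{3754158} \approx 5812.7$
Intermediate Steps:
$T{\left(O \right)} = \frac{4 O \left(6 + O\right)}{3}$ ($T{\left(O \right)} = \frac{4 \left(O + 6\right) O}{3} = \frac{4 \left(6 + O\right) O}{3} = \frac{4 O \left(6 + O\right)}{3}$)
$W = -2002914$ ($W = -2003145 - -231 = -2003145 + \left(-325 + 556\right) = -2003145 + 231 = -2002914$)
$\sqrt{W + T{\left(b{\left(-18 \right)} \right)}} = \sqrt{-2002914 + \frac{4 \left(- 16 \left(-18\right)^{2}\right) \left(6 - 16 \left(-18\right)^{2}\right)}{3}} = \sqrt{-2002914 + \frac{4 \left(\left(-16\right) 324\right) \left(6 - 5184\right)}{3}} = \sqrt{-2002914 + \frac{4}{3} \left(-5184\right) \left(6 - 5184\right)} = \sqrt{-2002914 + \frac{4}{3} \left(-5184\right) \left(-5178\right)} = \sqrt{-2002914 + 35790336} = \sqrt{33787422} = 3 \sqrt{3754158}$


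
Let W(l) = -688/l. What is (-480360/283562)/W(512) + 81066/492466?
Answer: 2139600540819/1501179921839 ≈ 1.4253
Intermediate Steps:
(-480360/283562)/W(512) + 81066/492466 = (-480360/283562)/((-688/512)) + 81066/492466 = (-480360*1/283562)/((-688*1/512)) + 81066*(1/492466) = -240180/(141781*(-43/32)) + 40533/246233 = -240180/141781*(-32/43) + 40533/246233 = 7685760/6096583 + 40533/246233 = 2139600540819/1501179921839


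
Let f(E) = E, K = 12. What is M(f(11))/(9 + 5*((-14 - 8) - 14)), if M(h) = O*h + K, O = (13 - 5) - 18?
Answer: 98/171 ≈ 0.57310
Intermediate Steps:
O = -10 (O = 8 - 18 = -10)
M(h) = 12 - 10*h (M(h) = -10*h + 12 = 12 - 10*h)
M(f(11))/(9 + 5*((-14 - 8) - 14)) = (12 - 10*11)/(9 + 5*((-14 - 8) - 14)) = (12 - 110)/(9 + 5*(-22 - 14)) = -98/(9 + 5*(-36)) = -98/(9 - 180) = -98/(-171) = -98*(-1/171) = 98/171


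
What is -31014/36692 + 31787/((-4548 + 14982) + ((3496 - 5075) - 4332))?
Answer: 513026141/82978958 ≈ 6.1826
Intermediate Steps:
-31014/36692 + 31787/((-4548 + 14982) + ((3496 - 5075) - 4332)) = -31014*1/36692 + 31787/(10434 + (-1579 - 4332)) = -15507/18346 + 31787/(10434 - 5911) = -15507/18346 + 31787/4523 = 513026141/82978958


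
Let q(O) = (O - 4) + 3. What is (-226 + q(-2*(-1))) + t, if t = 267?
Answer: 42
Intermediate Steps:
q(O) = -1 + O (q(O) = (-4 + O) + 3 = -1 + O)
(-226 + q(-2*(-1))) + t = (-226 + (-1 - 2*(-1))) + 267 = (-226 + (-1 + 2)) + 267 = (-226 + 1) + 267 = -225 + 267 = 42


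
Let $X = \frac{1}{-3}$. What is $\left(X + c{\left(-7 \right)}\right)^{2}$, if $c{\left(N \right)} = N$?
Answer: $\frac{484}{9} \approx 53.778$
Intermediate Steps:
$X = - \frac{1}{3} \approx -0.33333$
$\left(X + c{\left(-7 \right)}\right)^{2} = \left(- \frac{1}{3} - 7\right)^{2} = \left(- \frac{22}{3}\right)^{2} = \frac{484}{9}$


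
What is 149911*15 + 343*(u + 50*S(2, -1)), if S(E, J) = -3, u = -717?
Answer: 1951284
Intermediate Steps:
149911*15 + 343*(u + 50*S(2, -1)) = 149911*15 + 343*(-717 + 50*(-3)) = 2248665 + 343*(-717 - 150) = 2248665 + 343*(-867) = 2248665 - 297381 = 1951284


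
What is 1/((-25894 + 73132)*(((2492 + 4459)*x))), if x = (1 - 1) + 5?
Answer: 1/1641756690 ≈ 6.0910e-10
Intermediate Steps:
x = 5 (x = 0 + 5 = 5)
1/((-25894 + 73132)*(((2492 + 4459)*x))) = 1/((-25894 + 73132)*(((2492 + 4459)*5))) = 1/(47238*((6951*5))) = (1/47238)/34755 = (1/47238)*(1/34755) = 1/1641756690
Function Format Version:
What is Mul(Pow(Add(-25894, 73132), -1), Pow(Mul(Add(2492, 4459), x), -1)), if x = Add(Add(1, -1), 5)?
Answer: Rational(1, 1641756690) ≈ 6.0910e-10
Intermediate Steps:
x = 5 (x = Add(0, 5) = 5)
Mul(Pow(Add(-25894, 73132), -1), Pow(Mul(Add(2492, 4459), x), -1)) = Mul(Pow(Add(-25894, 73132), -1), Pow(Mul(Add(2492, 4459), 5), -1)) = Mul(Pow(47238, -1), Pow(Mul(6951, 5), -1)) = Mul(Rational(1, 47238), Pow(34755, -1)) = Mul(Rational(1, 47238), Rational(1, 34755)) = Rational(1, 1641756690)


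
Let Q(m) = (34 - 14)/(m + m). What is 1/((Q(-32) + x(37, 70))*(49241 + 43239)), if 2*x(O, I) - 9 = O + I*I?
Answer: 1/228674140 ≈ 4.3730e-9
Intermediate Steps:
Q(m) = 10/m (Q(m) = 20/((2*m)) = 20*(1/(2*m)) = 10/m)
x(O, I) = 9/2 + O/2 + I²/2 (x(O, I) = 9/2 + (O + I*I)/2 = 9/2 + (O + I²)/2 = 9/2 + (O/2 + I²/2) = 9/2 + O/2 + I²/2)
1/((Q(-32) + x(37, 70))*(49241 + 43239)) = 1/((10/(-32) + (9/2 + (½)*37 + (½)*70²))*(49241 + 43239)) = 1/((10*(-1/32) + (9/2 + 37/2 + (½)*4900))*92480) = 1/((-5/16 + (9/2 + 37/2 + 2450))*92480) = 1/((-5/16 + 2473)*92480) = 1/((39563/16)*92480) = 1/228674140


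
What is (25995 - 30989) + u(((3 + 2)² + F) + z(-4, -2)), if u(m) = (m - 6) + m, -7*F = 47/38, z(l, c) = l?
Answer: -659461/133 ≈ -4958.4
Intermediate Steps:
F = -47/266 (F = -47/(7*38) = -⅐*47/38 = -47/266 ≈ -0.17669)
u(m) = -6 + 2*m (u(m) = (-6 + m) + m = -6 + 2*m)
(25995 - 30989) + u(((3 + 2)² + F) + z(-4, -2)) = (25995 - 30989) + (-6 + 2*(((3 + 2)² - 47/266) - 4)) = -4994 + (-6 + 2*((5² - 47/266) - 4)) = -4994 + (-6 + 2*((25 - 47/266) - 4)) = -4994 + (-6 + 2*(6603/266 - 4)) = -4994 + (-6 + 2*(5539/266)) = -4994 + (-6 + 5539/133) = -4994 + 4741/133 = -659461/133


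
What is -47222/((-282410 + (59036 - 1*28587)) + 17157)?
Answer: 23611/117402 ≈ 0.20111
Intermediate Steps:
-47222/((-282410 + (59036 - 1*28587)) + 17157) = -47222/((-282410 + (59036 - 28587)) + 17157) = -47222/((-282410 + 30449) + 17157) = -47222/(-251961 + 17157) = -47222/(-234804) = -47222*(-1/234804) = 23611/117402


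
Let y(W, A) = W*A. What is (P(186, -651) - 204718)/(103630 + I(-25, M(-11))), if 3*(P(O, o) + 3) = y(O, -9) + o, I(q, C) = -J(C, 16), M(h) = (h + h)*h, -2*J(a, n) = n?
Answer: -102748/51819 ≈ -1.9828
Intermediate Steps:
J(a, n) = -n/2
y(W, A) = A*W
M(h) = 2*h² (M(h) = (2*h)*h = 2*h²)
I(q, C) = 8 (I(q, C) = -(-1)*16/2 = -1*(-8) = 8)
P(O, o) = -3 - 3*O + o/3 (P(O, o) = -3 + (-9*O + o)/3 = -3 + (o - 9*O)/3 = -3 + (-3*O + o/3) = -3 - 3*O + o/3)
(P(186, -651) - 204718)/(103630 + I(-25, M(-11))) = ((-3 - 3*186 + (⅓)*(-651)) - 204718)/(103630 + 8) = ((-3 - 558 - 217) - 204718)/103638 = (-778 - 204718)*(1/103638) = -205496*1/103638 = -102748/51819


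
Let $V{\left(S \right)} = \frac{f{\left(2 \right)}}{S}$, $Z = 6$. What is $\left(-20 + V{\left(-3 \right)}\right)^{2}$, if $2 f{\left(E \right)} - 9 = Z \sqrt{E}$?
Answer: $\frac{1857}{4} + 43 \sqrt{2} \approx 525.06$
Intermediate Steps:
$f{\left(E \right)} = \frac{9}{2} + 3 \sqrt{E}$ ($f{\left(E \right)} = \frac{9}{2} + \frac{6 \sqrt{E}}{2} = \frac{9}{2} + 3 \sqrt{E}$)
$V{\left(S \right)} = \frac{\frac{9}{2} + 3 \sqrt{2}}{S}$
$\left(-20 + V{\left(-3 \right)}\right)^{2} = \left(-20 + \frac{3 \left(3 + 2 \sqrt{2}\right)}{2 \left(-3\right)}\right)^{2} = \left(-20 + \frac{3}{2} \left(- \frac{1}{3}\right) \left(3 + 2 \sqrt{2}\right)\right)^{2} = \left(-20 - \left(\frac{3}{2} + \sqrt{2}\right)\right)^{2} = \left(- \frac{43}{2} - \sqrt{2}\right)^{2}$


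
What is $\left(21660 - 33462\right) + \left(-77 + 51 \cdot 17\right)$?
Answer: $-11012$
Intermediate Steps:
$\left(21660 - 33462\right) + \left(-77 + 51 \cdot 17\right) = -11802 + \left(-77 + 867\right) = -11802 + 790 = -11012$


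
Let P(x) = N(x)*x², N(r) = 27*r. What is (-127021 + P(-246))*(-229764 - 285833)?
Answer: 207308299247921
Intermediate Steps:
P(x) = 27*x³ (P(x) = (27*x)*x² = 27*x³)
(-127021 + P(-246))*(-229764 - 285833) = (-127021 + 27*(-246)³)*(-229764 - 285833) = (-127021 + 27*(-14886936))*(-515597) = (-127021 - 401947272)*(-515597) = -402074293*(-515597) = 207308299247921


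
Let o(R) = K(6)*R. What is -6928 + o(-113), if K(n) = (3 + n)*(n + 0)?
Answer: -13030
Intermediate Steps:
K(n) = n*(3 + n) (K(n) = (3 + n)*n = n*(3 + n))
o(R) = 54*R (o(R) = (6*(3 + 6))*R = (6*9)*R = 54*R)
-6928 + o(-113) = -6928 + 54*(-113) = -6928 - 6102 = -13030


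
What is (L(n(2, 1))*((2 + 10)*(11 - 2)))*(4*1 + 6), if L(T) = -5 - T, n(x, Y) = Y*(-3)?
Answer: -2160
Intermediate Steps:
n(x, Y) = -3*Y
(L(n(2, 1))*((2 + 10)*(11 - 2)))*(4*1 + 6) = ((-5 - (-3))*((2 + 10)*(11 - 2)))*(4*1 + 6) = ((-5 - 1*(-3))*(12*9))*(4 + 6) = ((-5 + 3)*108)*10 = -2*108*10 = -216*10 = -2160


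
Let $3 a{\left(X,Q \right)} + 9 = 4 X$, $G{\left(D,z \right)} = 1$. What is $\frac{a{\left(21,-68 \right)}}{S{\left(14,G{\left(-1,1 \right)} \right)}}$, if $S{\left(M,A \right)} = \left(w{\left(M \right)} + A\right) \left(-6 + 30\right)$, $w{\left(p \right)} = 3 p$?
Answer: $\frac{25}{1032} \approx 0.024225$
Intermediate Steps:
$a{\left(X,Q \right)} = -3 + \frac{4 X}{3}$
$S{\left(M,A \right)} = 24 A + 72 M$ ($S{\left(M,A \right)} = \left(3 M + A\right) \left(-6 + 30\right) = \left(A + 3 M\right) 24 = 24 A + 72 M$)
$\frac{a{\left(21,-68 \right)}}{S{\left(14,G{\left(-1,1 \right)} \right)}} = \frac{-3 + \frac{4}{3} \cdot 21}{24 \cdot 1 + 72 \cdot 14} = \frac{-3 + 28}{24 + 1008} = \frac{25}{1032}$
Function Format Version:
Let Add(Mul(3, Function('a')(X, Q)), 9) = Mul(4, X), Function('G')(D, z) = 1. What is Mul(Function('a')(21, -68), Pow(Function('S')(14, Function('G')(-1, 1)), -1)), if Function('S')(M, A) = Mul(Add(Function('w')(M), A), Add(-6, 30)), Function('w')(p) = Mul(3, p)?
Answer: Rational(25, 1032) ≈ 0.024225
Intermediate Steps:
Function('a')(X, Q) = Add(-3, Mul(Rational(4, 3), X)) (Function('a')(X, Q) = Add(-3, Mul(Rational(1, 3), Mul(4, X))) = Add(-3, Mul(Rational(4, 3), X)))
Function('S')(M, A) = Add(Mul(24, A), Mul(72, M)) (Function('S')(M, A) = Mul(Add(Mul(3, M), A), Add(-6, 30)) = Mul(Add(A, Mul(3, M)), 24) = Add(Mul(24, A), Mul(72, M)))
Mul(Function('a')(21, -68), Pow(Function('S')(14, Function('G')(-1, 1)), -1)) = Mul(Add(-3, Mul(Rational(4, 3), 21)), Pow(Add(Mul(24, 1), Mul(72, 14)), -1)) = Mul(Add(-3, 28), Pow(Add(24, 1008), -1)) = Mul(25, Pow(1032, -1)) = Mul(25, Rational(1, 1032)) = Rational(25, 1032)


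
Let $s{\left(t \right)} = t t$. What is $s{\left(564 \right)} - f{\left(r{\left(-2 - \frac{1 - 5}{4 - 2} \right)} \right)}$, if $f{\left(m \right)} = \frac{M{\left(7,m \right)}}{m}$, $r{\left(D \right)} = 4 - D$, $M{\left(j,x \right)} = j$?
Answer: $\frac{1272377}{4} \approx 3.1809 \cdot 10^{5}$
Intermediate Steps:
$s{\left(t \right)} = t^{2}$
$f{\left(m \right)} = \frac{7}{m}$
$s{\left(564 \right)} - f{\left(r{\left(-2 - \frac{1 - 5}{4 - 2} \right)} \right)} = 564^{2} - \frac{7}{4 - \left(-2 - \frac{1 - 5}{4 - 2}\right)} = 318096 - \frac{7}{4 - \left(-2 - - \frac{4}{2}\right)} = 318096 - \frac{7}{4 - \left(-2 - \left(-4\right) \frac{1}{2}\right)} = 318096 - \frac{7}{4 - \left(-2 - -2\right)} = 318096 - \frac{7}{4 - \left(-2 + 2\right)} = 318096 - \frac{7}{4 - 0} = 318096 - \frac{7}{4 + 0} = 318096 - \frac{7}{4} = \frac{1272377}{4}$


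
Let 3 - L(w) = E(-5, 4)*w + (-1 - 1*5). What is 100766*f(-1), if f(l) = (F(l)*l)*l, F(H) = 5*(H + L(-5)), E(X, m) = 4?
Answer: 14107240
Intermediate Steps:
L(w) = 9 - 4*w (L(w) = 3 - (4*w + (-1 - 1*5)) = 3 - (4*w + (-1 - 5)) = 3 - (4*w - 6) = 3 - (-6 + 4*w) = 3 + (6 - 4*w) = 9 - 4*w)
F(H) = 145 + 5*H (F(H) = 5*(H + (9 - 4*(-5))) = 5*(H + (9 + 20)) = 5*(H + 29) = 5*(29 + H) = 145 + 5*H)
f(l) = l²*(145 + 5*l) (f(l) = ((145 + 5*l)*l)*l = (l*(145 + 5*l))*l = l²*(145 + 5*l))
100766*f(-1) = 100766*(5*(-1)²*(29 - 1)) = 100766*(5*1*28) = 100766*140 = 14107240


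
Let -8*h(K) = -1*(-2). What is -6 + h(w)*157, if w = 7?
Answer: -181/4 ≈ -45.250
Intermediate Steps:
h(K) = -1/4 (h(K) = -(-1)*(-2)/8 = -1/8*2 = -1/4)
-6 + h(w)*157 = -6 - 1/4*157 = -6 - 157/4 = -181/4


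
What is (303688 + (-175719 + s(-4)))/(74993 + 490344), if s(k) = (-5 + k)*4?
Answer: 127933/565337 ≈ 0.22629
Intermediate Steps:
s(k) = -20 + 4*k
(303688 + (-175719 + s(-4)))/(74993 + 490344) = (303688 + (-175719 + (-20 + 4*(-4))))/(74993 + 490344) = (303688 + (-175719 + (-20 - 16)))/565337 = (303688 + (-175719 - 36))*(1/565337) = (303688 - 175755)*(1/565337) = 127933*(1/565337) = 127933/565337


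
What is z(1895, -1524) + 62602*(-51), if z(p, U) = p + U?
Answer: -3192331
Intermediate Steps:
z(p, U) = U + p
z(1895, -1524) + 62602*(-51) = (-1524 + 1895) + 62602*(-51) = 371 - 3192702 = -3192331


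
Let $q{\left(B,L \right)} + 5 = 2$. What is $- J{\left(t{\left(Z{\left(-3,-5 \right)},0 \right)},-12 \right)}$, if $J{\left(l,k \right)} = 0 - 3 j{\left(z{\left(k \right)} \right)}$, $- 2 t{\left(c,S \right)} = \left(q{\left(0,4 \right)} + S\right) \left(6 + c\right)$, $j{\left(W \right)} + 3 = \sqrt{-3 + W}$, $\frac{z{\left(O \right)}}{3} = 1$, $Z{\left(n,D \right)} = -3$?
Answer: $-9$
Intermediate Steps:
$q{\left(B,L \right)} = -3$ ($q{\left(B,L \right)} = -5 + 2 = -3$)
$z{\left(O \right)} = 3$ ($z{\left(O \right)} = 3 \cdot 1 = 3$)
$j{\left(W \right)} = -3 + \sqrt{-3 + W}$
$t{\left(c,S \right)} = - \frac{\left(-3 + S\right) \left(6 + c\right)}{2}$
$J{\left(l,k \right)} = 9$ ($J{\left(l,k \right)} = 0 - 3 \left(-3 + \sqrt{-3 + 3}\right) = 0 - 3 \left(-3 + \sqrt{0}\right) = 0 - 3 \left(-3 + 0\right) = 0 - -9 = 0 + 9 = 9$)
$- J{\left(t{\left(Z{\left(-3,-5 \right)},0 \right)},-12 \right)} = \left(-1\right) 9 = -9$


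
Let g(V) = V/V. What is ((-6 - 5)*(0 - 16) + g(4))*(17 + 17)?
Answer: 6018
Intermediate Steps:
g(V) = 1
((-6 - 5)*(0 - 16) + g(4))*(17 + 17) = ((-6 - 5)*(0 - 16) + 1)*(17 + 17) = (-11*(-16) + 1)*34 = (176 + 1)*34 = 177*34 = 6018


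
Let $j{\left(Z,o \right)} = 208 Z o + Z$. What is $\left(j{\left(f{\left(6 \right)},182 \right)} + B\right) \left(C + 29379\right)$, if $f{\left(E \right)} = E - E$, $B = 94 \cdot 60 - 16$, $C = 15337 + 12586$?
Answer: $322266448$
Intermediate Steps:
$C = 27923$
$B = 5624$ ($B = 5640 - 16 = 5624$)
$f{\left(E \right)} = 0$
$j{\left(Z,o \right)} = Z + 208 Z o$ ($j{\left(Z,o \right)} = 208 Z o + Z = Z + 208 Z o$)
$\left(j{\left(f{\left(6 \right)},182 \right)} + B\right) \left(C + 29379\right) = \left(0 \left(1 + 208 \cdot 182\right) + 5624\right) \left(27923 + 29379\right) = \left(0 \left(1 + 37856\right) + 5624\right) 57302 = \left(0 \cdot 37857 + 5624\right) 57302 = \left(0 + 5624\right) 57302 = 5624 \cdot 57302 = 322266448$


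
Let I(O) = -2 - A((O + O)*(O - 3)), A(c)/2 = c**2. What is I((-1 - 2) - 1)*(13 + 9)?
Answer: -138028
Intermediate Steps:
A(c) = 2*c**2
I(O) = -2 - 8*O**2*(-3 + O)**2 (I(O) = -2 - 2*((O + O)*(O - 3))**2 = -2 - 2*((2*O)*(-3 + O))**2 = -2 - 2*(2*O*(-3 + O))**2 = -2 - 2*4*O**2*(-3 + O)**2 = -2 - 8*O**2*(-3 + O)**2)
I((-1 - 2) - 1)*(13 + 9) = (-2 - 8*((-1 - 2) - 1)**2*(-3 + ((-1 - 2) - 1))**2)*(13 + 9) = (-2 - 8*(-3 - 1)**2*(-3 + (-3 - 1))**2)*22 = (-2 - 8*(-4)**2*(-3 - 4)**2)*22 = (-2 - 8*16*(-7)**2)*22 = (-2 - 8*16*49)*22 = (-2 - 6272)*22 = -6274*22 = -138028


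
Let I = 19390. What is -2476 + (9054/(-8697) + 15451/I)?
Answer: -139193672931/56211610 ≈ -2476.2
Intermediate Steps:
-2476 + (9054/(-8697) + 15451/I) = -2476 + (9054/(-8697) + 15451/19390) = -2476 + (9054*(-1/8697) + 15451*(1/19390)) = -2476 + (-3018/2899 + 15451/19390) = -2476 - 13726571/56211610 = -139193672931/56211610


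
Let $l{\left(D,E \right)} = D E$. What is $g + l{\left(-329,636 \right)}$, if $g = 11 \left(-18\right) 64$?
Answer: $-221916$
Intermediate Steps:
$g = -12672$ ($g = \left(-198\right) 64 = -12672$)
$g + l{\left(-329,636 \right)} = -12672 - 209244 = -221916$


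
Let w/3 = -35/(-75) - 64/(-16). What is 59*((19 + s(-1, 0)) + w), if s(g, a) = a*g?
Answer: 9558/5 ≈ 1911.6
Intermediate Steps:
w = 67/5 (w = 3*(-35/(-75) - 64/(-16)) = 3*(-35*(-1/75) - 64*(-1/16)) = 3*(7/15 + 4) = 3*(67/15) = 67/5 ≈ 13.400)
59*((19 + s(-1, 0)) + w) = 59*((19 + 0*(-1)) + 67/5) = 59*((19 + 0) + 67/5) = 59*(19 + 67/5) = 59*(162/5) = 9558/5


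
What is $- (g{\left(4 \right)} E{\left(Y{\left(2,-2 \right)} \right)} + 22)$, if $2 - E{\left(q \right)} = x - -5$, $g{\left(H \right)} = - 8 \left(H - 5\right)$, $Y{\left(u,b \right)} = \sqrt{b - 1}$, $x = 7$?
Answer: $58$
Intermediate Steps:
$Y{\left(u,b \right)} = \sqrt{-1 + b}$
$g{\left(H \right)} = 40 - 8 H$ ($g{\left(H \right)} = - 8 \left(-5 + H\right) = 40 - 8 H$)
$E{\left(q \right)} = -10$ ($E{\left(q \right)} = 2 - \left(7 - -5\right) = 2 - \left(7 + 5\right) = 2 - 12 = -10$)
$- (g{\left(4 \right)} E{\left(Y{\left(2,-2 \right)} \right)} + 22) = - (\left(40 - 32\right) \left(-10\right) + 22) = - (8 \left(-10\right) + 22) = - (-80 + 22) = \left(-1\right) \left(-58\right) = 58$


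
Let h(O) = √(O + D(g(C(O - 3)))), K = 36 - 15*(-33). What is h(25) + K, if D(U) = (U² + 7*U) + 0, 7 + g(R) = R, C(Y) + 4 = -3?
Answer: 531 + √123 ≈ 542.09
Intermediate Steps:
C(Y) = -7 (C(Y) = -4 - 3 = -7)
g(R) = -7 + R
D(U) = U² + 7*U
K = 531 (K = 36 + 495 = 531)
h(O) = √(98 + O) (h(O) = √(O + (-7 - 7)*(7 + (-7 - 7))) = √(O - 14*(7 - 14)) = √(O - 14*(-7)) = √(O + 98) = √(98 + O))
h(25) + K = √(98 + 25) + 531 = √123 + 531 = 531 + √123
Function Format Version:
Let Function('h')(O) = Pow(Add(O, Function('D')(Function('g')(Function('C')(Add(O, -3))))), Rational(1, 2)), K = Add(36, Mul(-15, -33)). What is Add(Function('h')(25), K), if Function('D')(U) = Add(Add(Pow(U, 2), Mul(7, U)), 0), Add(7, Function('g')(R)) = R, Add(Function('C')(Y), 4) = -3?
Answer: Add(531, Pow(123, Rational(1, 2))) ≈ 542.09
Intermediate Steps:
Function('C')(Y) = -7 (Function('C')(Y) = Add(-4, -3) = -7)
Function('g')(R) = Add(-7, R)
Function('D')(U) = Add(Pow(U, 2), Mul(7, U))
K = 531 (K = Add(36, 495) = 531)
Function('h')(O) = Pow(Add(98, O), Rational(1, 2)) (Function('h')(O) = Pow(Add(O, Mul(Add(-7, -7), Add(7, Add(-7, -7)))), Rational(1, 2)) = Pow(Add(O, Mul(-14, Add(7, -14))), Rational(1, 2)) = Pow(Add(O, Mul(-14, -7)), Rational(1, 2)) = Pow(Add(O, 98), Rational(1, 2)) = Pow(Add(98, O), Rational(1, 2)))
Add(Function('h')(25), K) = Add(Pow(Add(98, 25), Rational(1, 2)), 531) = Add(Pow(123, Rational(1, 2)), 531) = Add(531, Pow(123, Rational(1, 2)))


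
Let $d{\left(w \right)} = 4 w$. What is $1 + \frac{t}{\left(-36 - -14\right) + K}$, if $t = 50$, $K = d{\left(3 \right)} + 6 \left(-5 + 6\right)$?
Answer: $- \frac{23}{2} \approx -11.5$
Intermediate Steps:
$K = 18$ ($K = 4 \cdot 3 + 6 \left(-5 + 6\right) = 12 + 6 \cdot 1 = 12 + 6 = 18$)
$1 + \frac{t}{\left(-36 - -14\right) + K} = 1 + \frac{1}{\left(-36 - -14\right) + 18} \cdot 50 = 1 + \frac{1}{\left(-36 + 14\right) + 18} \cdot 50 = 1 + \frac{1}{-22 + 18} \cdot 50 = 1 + \frac{1}{-4} \cdot 50 = 1 - \frac{25}{2} = - \frac{23}{2}$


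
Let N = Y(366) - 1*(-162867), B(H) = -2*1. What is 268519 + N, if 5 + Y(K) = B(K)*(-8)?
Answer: 431397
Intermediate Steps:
B(H) = -2
Y(K) = 11 (Y(K) = -5 - 2*(-8) = -5 + 16 = 11)
N = 162878 (N = 11 - 1*(-162867) = 11 + 162867 = 162878)
268519 + N = 268519 + 162878 = 431397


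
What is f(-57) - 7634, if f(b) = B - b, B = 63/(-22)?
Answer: -166757/22 ≈ -7579.9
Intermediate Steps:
B = -63/22 (B = 63*(-1/22) = -63/22 ≈ -2.8636)
f(b) = -63/22 - b
f(-57) - 7634 = (-63/22 - 1*(-57)) - 7634 = (-63/22 + 57) - 7634 = 1191/22 - 7634 = -166757/22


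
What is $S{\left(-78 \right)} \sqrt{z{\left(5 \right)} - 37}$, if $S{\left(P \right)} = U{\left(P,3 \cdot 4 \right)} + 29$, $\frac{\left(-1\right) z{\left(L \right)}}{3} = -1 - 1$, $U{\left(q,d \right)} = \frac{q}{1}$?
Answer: $- 49 i \sqrt{31} \approx - 272.82 i$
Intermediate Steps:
$U{\left(q,d \right)} = q$ ($U{\left(q,d \right)} = q 1 = q$)
$z{\left(L \right)} = 6$ ($z{\left(L \right)} = - 3 \left(-1 - 1\right) = \left(-3\right) \left(-2\right) = 6$)
$S{\left(P \right)} = 29 + P$ ($S{\left(P \right)} = P + 29 = 29 + P$)
$S{\left(-78 \right)} \sqrt{z{\left(5 \right)} - 37} = \left(29 - 78\right) \sqrt{6 - 37} = - 49 \sqrt{-31} = - 49 i \sqrt{31}$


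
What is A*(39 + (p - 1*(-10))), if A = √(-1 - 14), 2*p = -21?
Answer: 77*I*√15/2 ≈ 149.11*I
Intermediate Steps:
p = -21/2 (p = (½)*(-21) = -21/2 ≈ -10.500)
A = I*√15 (A = √(-15) = I*√15 ≈ 3.873*I)
A*(39 + (p - 1*(-10))) = (I*√15)*(39 + (-21/2 - 1*(-10))) = (I*√15)*(39 + (-21/2 + 10)) = (I*√15)*(39 - ½) = (I*√15)*(77/2) = 77*I*√15/2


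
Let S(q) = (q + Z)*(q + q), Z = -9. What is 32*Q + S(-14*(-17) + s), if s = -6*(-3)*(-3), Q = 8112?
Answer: 323984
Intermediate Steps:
s = -54 (s = 18*(-3) = -54)
S(q) = 2*q*(-9 + q) (S(q) = (q - 9)*(q + q) = (-9 + q)*(2*q) = 2*q*(-9 + q))
32*Q + S(-14*(-17) + s) = 32*8112 + 2*(-14*(-17) - 54)*(-9 + (-14*(-17) - 54)) = 259584 + 2*(238 - 54)*(-9 + (238 - 54)) = 259584 + 2*184*(-9 + 184) = 259584 + 2*184*175 = 259584 + 64400 = 323984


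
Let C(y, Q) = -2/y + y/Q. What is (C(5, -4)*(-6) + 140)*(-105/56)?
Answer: -4497/16 ≈ -281.06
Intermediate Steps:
(C(5, -4)*(-6) + 140)*(-105/56) = ((-2/5 + 5/(-4))*(-6) + 140)*(-105/56) = ((-2*⅕ + 5*(-¼))*(-6) + 140)*(-105*1/56) = ((-⅖ - 5/4)*(-6) + 140)*(-15/8) = (-33/20*(-6) + 140)*(-15/8) = (99/10 + 140)*(-15/8) = (1499/10)*(-15/8) = -4497/16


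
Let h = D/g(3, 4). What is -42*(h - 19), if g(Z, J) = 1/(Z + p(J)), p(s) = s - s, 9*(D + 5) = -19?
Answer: 1694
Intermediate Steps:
D = -64/9 (D = -5 + (1/9)*(-19) = -5 - 19/9 = -64/9 ≈ -7.1111)
p(s) = 0
g(Z, J) = 1/Z (g(Z, J) = 1/(Z + 0) = 1/Z)
h = -64/3 (h = -64/(9*(1/3)) = -64/(9*1/3) = -64/9*3 = -64/3 ≈ -21.333)
-42*(h - 19) = -42*(-64/3 - 19) = -42*(-121/3) = 1694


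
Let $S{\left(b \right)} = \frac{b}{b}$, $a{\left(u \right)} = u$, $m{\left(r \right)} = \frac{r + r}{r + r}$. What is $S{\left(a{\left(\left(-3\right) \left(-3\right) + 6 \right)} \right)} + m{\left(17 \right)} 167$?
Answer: $168$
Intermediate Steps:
$m{\left(r \right)} = 1$ ($m{\left(r \right)} = \frac{2 r}{2 r} = 2 r \frac{1}{2 r} = 1$)
$S{\left(b \right)} = 1$
$S{\left(a{\left(\left(-3\right) \left(-3\right) + 6 \right)} \right)} + m{\left(17 \right)} 167 = 1 + 1 \cdot 167 = 1 + 167 = 168$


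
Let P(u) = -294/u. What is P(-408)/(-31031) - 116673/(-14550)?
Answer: 5861712327/731001700 ≈ 8.0187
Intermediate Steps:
P(-408)/(-31031) - 116673/(-14550) = -294/(-408)/(-31031) - 116673/(-14550) = -294*(-1/408)*(-1/31031) - 116673*(-1/14550) = (49/68)*(-1/31031) + 38891/4850 = -7/301444 + 38891/4850 = 5861712327/731001700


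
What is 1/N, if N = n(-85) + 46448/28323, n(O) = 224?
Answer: 28323/6390800 ≈ 0.0044318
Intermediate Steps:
N = 6390800/28323 (N = 224 + 46448/28323 = 6390800/28323 ≈ 225.64)
1/N = 1/(6390800/28323) = 28323/6390800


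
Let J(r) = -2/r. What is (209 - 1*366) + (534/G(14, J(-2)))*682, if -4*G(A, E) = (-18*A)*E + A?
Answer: 709693/119 ≈ 5963.8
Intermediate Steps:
G(A, E) = -A/4 + 9*A*E/2 (G(A, E) = -((-18*A)*E + A)/4 = -(-18*A*E + A)/4 = -(A - 18*A*E)/4 = -A/4 + 9*A*E/2)
(209 - 1*366) + (534/G(14, J(-2)))*682 = (209 - 1*366) + (534/(((¼)*14*(-1 + 18*(-2/(-2))))))*682 = (209 - 366) + (534/(((¼)*14*(-1 + 18*(-2*(-½))))))*682 = -157 + (534/(((¼)*14*(-1 + 18*1))))*682 = -157 + (534/(((¼)*14*(-1 + 18))))*682 = -157 + (534/(((¼)*14*17)))*682 = -157 + (534/(119/2))*682 = -157 + (534*(2/119))*682 = -157 + (1068/119)*682 = -157 + 728376/119 = 709693/119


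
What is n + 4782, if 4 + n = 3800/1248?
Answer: 745843/156 ≈ 4781.0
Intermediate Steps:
n = -149/156 (n = -4 + 3800/1248 = -4 + 3800*(1/1248) = -4 + 475/156 = -149/156 ≈ -0.95513)
n + 4782 = -149/156 + 4782 = 745843/156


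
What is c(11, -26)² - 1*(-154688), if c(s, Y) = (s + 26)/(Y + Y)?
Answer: 418277721/2704 ≈ 1.5469e+5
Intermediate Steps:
c(s, Y) = (26 + s)/(2*Y) (c(s, Y) = (26 + s)/((2*Y)) = (26 + s)*(1/(2*Y)) = (26 + s)/(2*Y))
c(11, -26)² - 1*(-154688) = ((½)*(26 + 11)/(-26))² - 1*(-154688) = ((½)*(-1/26)*37)² + 154688 = (-37/52)² + 154688 = 1369/2704 + 154688 = 418277721/2704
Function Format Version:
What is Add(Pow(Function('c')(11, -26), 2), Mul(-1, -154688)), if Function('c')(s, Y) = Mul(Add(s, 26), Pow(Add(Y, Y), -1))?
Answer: Rational(418277721, 2704) ≈ 1.5469e+5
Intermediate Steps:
Function('c')(s, Y) = Mul(Rational(1, 2), Pow(Y, -1), Add(26, s)) (Function('c')(s, Y) = Mul(Add(26, s), Pow(Mul(2, Y), -1)) = Mul(Add(26, s), Mul(Rational(1, 2), Pow(Y, -1))) = Mul(Rational(1, 2), Pow(Y, -1), Add(26, s)))
Add(Pow(Function('c')(11, -26), 2), Mul(-1, -154688)) = Add(Pow(Mul(Rational(1, 2), Pow(-26, -1), Add(26, 11)), 2), Mul(-1, -154688)) = Add(Pow(Mul(Rational(1, 2), Rational(-1, 26), 37), 2), 154688) = Add(Pow(Rational(-37, 52), 2), 154688) = Add(Rational(1369, 2704), 154688) = Rational(418277721, 2704)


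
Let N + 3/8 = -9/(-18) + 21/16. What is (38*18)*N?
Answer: 3933/4 ≈ 983.25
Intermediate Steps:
N = 23/16 (N = -3/8 + (-9/(-18) + 21/16) = -3/8 + (-9*(-1/18) + 21*(1/16)) = -3/8 + (½ + 21/16) = -3/8 + 29/16 = 23/16 ≈ 1.4375)
(38*18)*N = (38*18)*(23/16) = 684*(23/16) = 3933/4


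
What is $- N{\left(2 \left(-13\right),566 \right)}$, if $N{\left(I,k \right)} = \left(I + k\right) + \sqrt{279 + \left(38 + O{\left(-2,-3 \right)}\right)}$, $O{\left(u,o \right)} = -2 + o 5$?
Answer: $-540 - 10 \sqrt{3} \approx -557.32$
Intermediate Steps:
$O{\left(u,o \right)} = -2 + 5 o$
$N{\left(I,k \right)} = I + k + 10 \sqrt{3}$ ($N{\left(I,k \right)} = \left(I + k\right) + \sqrt{279 + \left(38 + \left(-2 + 5 \left(-3\right)\right)\right)} = \left(I + k\right) + \sqrt{279 + \left(38 - 17\right)} = \left(I + k\right) + \sqrt{279 + 21} = \left(I + k\right) + \sqrt{300} = \left(I + k\right) + 10 \sqrt{3} = I + k + 10 \sqrt{3}$)
$- N{\left(2 \left(-13\right),566 \right)} = - (2 \left(-13\right) + 566 + 10 \sqrt{3}) = - (-26 + 566 + 10 \sqrt{3}) = - (540 + 10 \sqrt{3}) = -540 - 10 \sqrt{3}$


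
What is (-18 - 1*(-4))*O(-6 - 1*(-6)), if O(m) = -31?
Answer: 434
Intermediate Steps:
(-18 - 1*(-4))*O(-6 - 1*(-6)) = (-18 - 1*(-4))*(-31) = (-18 + 4)*(-31) = -14*(-31) = 434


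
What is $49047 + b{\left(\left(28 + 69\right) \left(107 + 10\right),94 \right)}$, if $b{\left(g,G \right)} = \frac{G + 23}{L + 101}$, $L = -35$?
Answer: $\frac{1079073}{22} \approx 49049.0$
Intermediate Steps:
$b{\left(g,G \right)} = \frac{23}{66} + \frac{G}{66}$ ($b{\left(g,G \right)} = \frac{G + 23}{-35 + 101} = \frac{23 + G}{66} = \left(23 + G\right) \frac{1}{66} = \frac{23}{66} + \frac{G}{66}$)
$49047 + b{\left(\left(28 + 69\right) \left(107 + 10\right),94 \right)} = 49047 + \left(\frac{23}{66} + \frac{1}{66} \cdot 94\right) = 49047 + \left(\frac{23}{66} + \frac{47}{33}\right) = 49047 + \frac{39}{22} = \frac{1079073}{22}$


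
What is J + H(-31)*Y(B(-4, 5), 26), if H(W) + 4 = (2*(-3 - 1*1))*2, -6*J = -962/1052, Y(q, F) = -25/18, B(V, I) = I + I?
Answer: 264443/9468 ≈ 27.930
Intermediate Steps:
B(V, I) = 2*I
Y(q, F) = -25/18 (Y(q, F) = -25*1/18 = -25/18)
J = 481/3156 (J = -(-481)/(3*1052) = -⅙*(-481/526) = 481/3156 ≈ 0.15241)
H(W) = -20 (H(W) = -4 + (2*(-3 - 1*1))*2 = -4 + (2*(-3 - 1))*2 = -4 + (2*(-4))*2 = -4 - 8*2 = -4 - 16 = -20)
J + H(-31)*Y(B(-4, 5), 26) = 481/3156 - 20*(-25/18) = 481/3156 + 250/9 = 264443/9468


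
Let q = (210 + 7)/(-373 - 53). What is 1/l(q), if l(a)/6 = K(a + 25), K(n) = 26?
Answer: 1/156 ≈ 0.0064103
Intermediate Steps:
q = -217/426 (q = 217/(-426) = 217*(-1/426) = -217/426 ≈ -0.50939)
l(a) = 156 (l(a) = 6*26 = 156)
1/l(q) = 1/156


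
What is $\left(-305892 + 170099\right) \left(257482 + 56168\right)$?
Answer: $-42591474450$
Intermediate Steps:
$\left(-305892 + 170099\right) \left(257482 + 56168\right) = \left(-135793\right) 313650 = -42591474450$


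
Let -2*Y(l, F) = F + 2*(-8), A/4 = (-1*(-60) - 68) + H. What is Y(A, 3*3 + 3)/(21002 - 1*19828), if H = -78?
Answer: 1/587 ≈ 0.0017036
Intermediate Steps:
A = -344 (A = 4*((-1*(-60) - 68) - 78) = 4*((60 - 68) - 78) = 4*(-8 - 78) = 4*(-86) = -344)
Y(l, F) = 8 - F/2 (Y(l, F) = -(F + 2*(-8))/2 = -(F - 16)/2 = -(-16 + F)/2 = 8 - F/2)
Y(A, 3*3 + 3)/(21002 - 1*19828) = (8 - (3*3 + 3)/2)/(21002 - 1*19828) = (8 - (9 + 3)/2)/(21002 - 19828) = (8 - ½*12)/1174 = (8 - 6)*(1/1174) = 2*(1/1174) = 1/587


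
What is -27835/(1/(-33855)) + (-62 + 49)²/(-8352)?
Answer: 7870539981431/8352 ≈ 9.4235e+8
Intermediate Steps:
-27835/(1/(-33855)) + (-62 + 49)²/(-8352) = -27835/(-1/33855) + (-13)²*(-1/8352) = -27835*(-33855) + 169*(-1/8352) = 942353925 - 169/8352 = 7870539981431/8352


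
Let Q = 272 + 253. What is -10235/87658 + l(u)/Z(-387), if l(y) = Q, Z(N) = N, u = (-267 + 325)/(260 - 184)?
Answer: -16660465/11307882 ≈ -1.4734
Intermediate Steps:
u = 29/38 (u = 58/76 = 58*(1/76) = 29/38 ≈ 0.76316)
Q = 525
l(y) = 525
-10235/87658 + l(u)/Z(-387) = -10235/87658 + 525/(-387) = -10235*1/87658 + 525*(-1/387) = -10235/87658 - 175/129 = -16660465/11307882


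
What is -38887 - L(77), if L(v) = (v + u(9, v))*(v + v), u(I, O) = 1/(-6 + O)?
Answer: -3603049/71 ≈ -50747.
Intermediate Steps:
L(v) = 2*v*(v + 1/(-6 + v)) (L(v) = (v + 1/(-6 + v))*(v + v) = (v + 1/(-6 + v))*(2*v) = 2*v*(v + 1/(-6 + v)))
-38887 - L(77) = -38887 - 2*77*(1 + 77*(-6 + 77))/(-6 + 77) = -38887 - 2*77*(1 + 77*71)/71 = -38887 - 2*77*(1 + 5467)/71 = -38887 - 2*77*5468/71 = -38887 - 1*842072/71 = -38887 - 842072/71 = -3603049/71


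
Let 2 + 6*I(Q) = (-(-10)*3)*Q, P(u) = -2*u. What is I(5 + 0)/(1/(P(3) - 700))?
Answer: -52244/3 ≈ -17415.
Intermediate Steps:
I(Q) = -⅓ + 5*Q (I(Q) = -⅓ + ((-(-10)*3)*Q)/6 = -⅓ + ((-5*(-6))*Q)/6 = -⅓ + (30*Q)/6 = -⅓ + 5*Q)
I(5 + 0)/(1/(P(3) - 700)) = (-⅓ + 5*(5 + 0))/(1/(-2*3 - 700)) = (-⅓ + 5*5)/(1/(-6 - 700)) = (-⅓ + 25)/(1/(-706)) = 74/(3*(-1/706)) = (74/3)*(-706) = -52244/3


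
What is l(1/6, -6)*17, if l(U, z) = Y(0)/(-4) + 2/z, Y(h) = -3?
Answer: 85/12 ≈ 7.0833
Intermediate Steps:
l(U, z) = ¾ + 2/z (l(U, z) = -3/(-4) + 2/z = -3*(-¼) + 2/z = ¾ + 2/z)
l(1/6, -6)*17 = (¾ + 2/(-6))*17 = (¾ + 2*(-⅙))*17 = (¾ - ⅓)*17 = (5/12)*17 = 85/12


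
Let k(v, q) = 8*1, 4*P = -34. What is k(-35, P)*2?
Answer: 16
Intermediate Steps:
P = -17/2 (P = (¼)*(-34) = -17/2 ≈ -8.5000)
k(v, q) = 8
k(-35, P)*2 = 8*2 = 16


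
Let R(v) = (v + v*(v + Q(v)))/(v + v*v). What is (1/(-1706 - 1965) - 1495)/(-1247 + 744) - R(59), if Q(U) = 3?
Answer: 70986147/36930260 ≈ 1.9222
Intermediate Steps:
R(v) = (v + v*(3 + v))/(v + v**2) (R(v) = (v + v*(v + 3))/(v + v*v) = (v + v*(3 + v))/(v + v**2))
(1/(-1706 - 1965) - 1495)/(-1247 + 744) - R(59) = (1/(-1706 - 1965) - 1495)/(-1247 + 744) - (4 + 59)/(1 + 59) = (1/(-3671) - 1495)/(-503) - 63/60 = (-1/3671 - 1495)*(-1/503) - 63/60 = -5488146/3671*(-1/503) - 1*21/20 = 5488146/1846513 - 21/20 = 70986147/36930260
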